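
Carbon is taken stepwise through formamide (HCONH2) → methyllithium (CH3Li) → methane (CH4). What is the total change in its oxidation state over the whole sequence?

-6

Carbon oxidation states along the series — formamide: +2, methyllithium: -4, methane: -4.
Net change = -4 − (+2) = -6.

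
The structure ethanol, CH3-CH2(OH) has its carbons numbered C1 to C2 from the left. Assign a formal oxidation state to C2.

C2 has one bond to H (-1), one bond to H (-1), one bond to O (+1), one bond to C (0).
Oxidation state = -1 − 1 + 1 + 0 = -1.

-1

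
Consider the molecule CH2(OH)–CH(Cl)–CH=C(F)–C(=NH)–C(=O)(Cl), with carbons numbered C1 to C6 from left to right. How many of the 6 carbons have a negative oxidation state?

2

Tallying each carbon's bonds:
C1: 1C, 2H, 1O → 0 − 2 + 1 = -1
C2: 2C, 1H, 1Cl → 0 − 1 + 1 = 0
C3: 3C, 1H → 0 − 1 = -1
C4: 3C, 1F → 0 + 1 = +1
C5: 2C, 2N → 0 + 2 = +2
C6: 1C, 2O, 1Cl → 0 + 2 + 1 = +3
2 carbons (C1, C3) meet the condition.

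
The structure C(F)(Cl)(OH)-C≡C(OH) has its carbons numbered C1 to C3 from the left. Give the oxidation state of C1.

+3

C1 has one bond to C (0), one bond to F (+1), one bond to Cl (+1), one bond to O (+1).
Oxidation state = 0 + 1 + 1 + 1 = +3.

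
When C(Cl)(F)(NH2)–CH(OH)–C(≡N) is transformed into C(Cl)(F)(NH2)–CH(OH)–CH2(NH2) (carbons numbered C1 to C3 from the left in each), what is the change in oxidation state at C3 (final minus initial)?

Before: C3 has 1 bond to C, 3 bonds to N → oxidation state +3.
After: C3 has 1 bond to C, 2 bonds to H, 1 bond to N → oxidation state -1.
Δ = -1 − (+3) = -4, so this is a reduction at C3.

-4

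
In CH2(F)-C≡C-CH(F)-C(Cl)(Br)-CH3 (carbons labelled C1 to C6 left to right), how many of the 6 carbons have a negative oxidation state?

Count +1 for every bond to an atom more electronegative than carbon and −1 for every bond to one less electronegative; C–C bonds are 0. Tallying each carbon:
C1: 1C, 2H, 1F → 0 − 2 + 1 = -1
C2: 4C → 0 = 0
C3: 4C → 0 = 0
C4: 2C, 1H, 1F → 0 − 1 + 1 = 0
C5: 2C, 1Cl, 1Br → 0 + 1 + 1 = +2
C6: 1C, 3H → 0 − 3 = -3
2 carbons (C1, C6) meet the condition.

2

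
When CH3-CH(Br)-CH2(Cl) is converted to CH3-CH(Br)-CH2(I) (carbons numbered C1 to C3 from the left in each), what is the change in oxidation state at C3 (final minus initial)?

0

Before: C3 has 1 bond to C, 2 bonds to H, 1 bond to Cl → oxidation state -1.
After: C3 has 1 bond to C, 2 bonds to H, 1 bond to I → oxidation state -1.
Δ = -1 − (-1) = 0, so no net redox change at C3.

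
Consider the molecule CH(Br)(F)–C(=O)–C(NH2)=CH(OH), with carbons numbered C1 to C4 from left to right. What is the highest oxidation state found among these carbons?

+2

Tallying each carbon's bonds:
C1: 1C, 1H, 1F, 1Br → 0 − 1 + 1 + 1 = +1
C2: 2C, 2O → 0 + 2 = +2
C3: 3C, 1N → 0 + 1 = +1
C4: 2C, 1H, 1O → 0 − 1 + 1 = 0
The highest value is +2.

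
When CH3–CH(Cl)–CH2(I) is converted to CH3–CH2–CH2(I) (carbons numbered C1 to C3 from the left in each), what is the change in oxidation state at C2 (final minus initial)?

Before: C2 has 2 bonds to C, 1 bond to H, 1 bond to Cl → oxidation state 0.
After: C2 has 2 bonds to C, 2 bonds to H → oxidation state -2.
Δ = -2 − (0) = -2, so this is a reduction at C2.

-2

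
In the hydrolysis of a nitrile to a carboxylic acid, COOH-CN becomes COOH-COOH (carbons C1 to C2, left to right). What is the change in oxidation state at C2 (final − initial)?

0

Before: C2 has 1 bond to C, 3 bonds to N → oxidation state +3.
After: C2 has 1 bond to C, 3 bonds to O → oxidation state +3.
Δ = +3 − (+3) = 0, so no net redox change at C2.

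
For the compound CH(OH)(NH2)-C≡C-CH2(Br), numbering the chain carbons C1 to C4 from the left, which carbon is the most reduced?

Each bond to a more electronegative atom (O, N, halogen) counts +1, each bond to a less electronegative atom (H, metal, B, Si) counts −1, and each C–C bond counts 0. Tallying each carbon:
C1: 1C, 1H, 1O, 1N → 0 − 1 + 1 + 1 = +1
C2: 4C → 0 = 0
C3: 4C → 0 = 0
C4: 1C, 2H, 1Br → 0 − 2 + 1 = -1
The most reduced carbon is C4 at -1.

C4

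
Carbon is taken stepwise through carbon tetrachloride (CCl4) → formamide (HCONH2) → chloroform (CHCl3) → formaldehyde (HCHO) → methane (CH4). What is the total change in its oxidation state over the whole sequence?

-8

Carbon oxidation states along the series — carbon tetrachloride: +4, formamide: +2, chloroform: +2, formaldehyde: 0, methane: -4.
Net change = -4 − (+4) = -8.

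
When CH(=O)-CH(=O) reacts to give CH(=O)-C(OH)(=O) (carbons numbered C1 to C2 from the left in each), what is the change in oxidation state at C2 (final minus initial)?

+2

Before: C2 has 1 bond to C, 1 bond to H, 2 bonds to O → oxidation state +1.
After: C2 has 1 bond to C, 3 bonds to O → oxidation state +3.
Δ = +3 − (+1) = +2, so this is an oxidation at C2.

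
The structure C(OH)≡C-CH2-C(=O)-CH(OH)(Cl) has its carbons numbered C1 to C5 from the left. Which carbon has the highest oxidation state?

C4

Assign +1 per bond to O/N/halogen, −1 per bond to H or an electropositive element, and 0 per bond to carbon. Tallying each carbon:
C1: 3C, 1O → 0 + 1 = +1
C2: 4C → 0 = 0
C3: 2C, 2H → 0 − 2 = -2
C4: 2C, 2O → 0 + 2 = +2
C5: 1C, 1H, 1O, 1Cl → 0 − 1 + 1 + 1 = +1
The most oxidised carbon is C4 at +2.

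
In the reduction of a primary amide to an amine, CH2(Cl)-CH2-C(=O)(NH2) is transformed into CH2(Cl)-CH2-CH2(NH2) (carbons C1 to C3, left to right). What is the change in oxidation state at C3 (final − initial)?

Before: C3 has 1 bond to C, 2 bonds to O, 1 bond to N → oxidation state +3.
After: C3 has 1 bond to C, 2 bonds to H, 1 bond to N → oxidation state -1.
Δ = -1 − (+3) = -4, so this is a reduction at C3.

-4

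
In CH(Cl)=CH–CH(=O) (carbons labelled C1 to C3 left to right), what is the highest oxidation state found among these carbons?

Each bond to a more electronegative atom (O, N, halogen) counts +1, each bond to a less electronegative atom (H, metal, B, Si) counts −1, and each C–C bond counts 0. Tallying each carbon:
C1: 2C, 1H, 1Cl → 0 − 1 + 1 = 0
C2: 3C, 1H → 0 − 1 = -1
C3: 1C, 1H, 2O → 0 − 1 + 2 = +1
The highest value is +1.

+1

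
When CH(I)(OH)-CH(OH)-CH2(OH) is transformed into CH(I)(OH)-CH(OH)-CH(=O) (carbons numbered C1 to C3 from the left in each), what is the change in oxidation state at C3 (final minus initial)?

+2

Before: C3 has 1 bond to C, 2 bonds to H, 1 bond to O → oxidation state -1.
After: C3 has 1 bond to C, 1 bond to H, 2 bonds to O → oxidation state +1.
Δ = +1 − (-1) = +2, so this is an oxidation at C3.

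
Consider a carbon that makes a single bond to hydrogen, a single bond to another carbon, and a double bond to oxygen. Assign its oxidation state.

+1

Bonds to more-electronegative neighbours contribute +1 each, bonds to H or metals contribute −1 each, and C–C bonds contribute 0.
The carbon has one bond to C (0), one bond to H (-1), a double bond to O (2×+1 = +2).
Oxidation state = 0 − 1 + 2 = +1.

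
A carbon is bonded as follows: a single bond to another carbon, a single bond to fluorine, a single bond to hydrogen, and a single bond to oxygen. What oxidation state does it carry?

The carbon has one bond to C (0), one bond to H (-1), one bond to F (+1), one bond to O (+1).
Oxidation state = 0 − 1 + 1 + 1 = +1.

+1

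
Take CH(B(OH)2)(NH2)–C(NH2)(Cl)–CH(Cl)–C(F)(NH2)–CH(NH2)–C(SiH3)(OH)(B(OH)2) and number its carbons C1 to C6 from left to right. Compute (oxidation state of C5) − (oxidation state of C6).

+1

C5: 2C, 1H, 1N → 0 − 1 + 1 = 0
C6: 1C, 1O, 1B, 1Si → 0 + 1 − 1 − 1 = -1
Difference: 0 − (-1) = +1.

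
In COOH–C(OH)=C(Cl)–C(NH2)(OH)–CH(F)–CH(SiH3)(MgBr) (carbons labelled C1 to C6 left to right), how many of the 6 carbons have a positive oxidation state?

Each bond to a more electronegative atom (O, N, halogen) counts +1, each bond to a less electronegative atom (H, metal, B, Si) counts −1, and each C–C bond counts 0. Tallying each carbon:
C1: 1C, 3O → 0 + 3 = +3
C2: 3C, 1O → 0 + 1 = +1
C3: 3C, 1Cl → 0 + 1 = +1
C4: 2C, 1O, 1N → 0 + 1 + 1 = +2
C5: 2C, 1H, 1F → 0 − 1 + 1 = 0
C6: 1C, 1H, 1Mg, 1Si → 0 − 1 − 1 − 1 = -3
4 carbons (C1, C2, C3, C4) meet the condition.

4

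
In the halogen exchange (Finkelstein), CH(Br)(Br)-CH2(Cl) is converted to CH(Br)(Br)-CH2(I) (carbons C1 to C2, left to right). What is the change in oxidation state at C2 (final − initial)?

0

Before: C2 has 1 bond to C, 2 bonds to H, 1 bond to Cl → oxidation state -1.
After: C2 has 1 bond to C, 2 bonds to H, 1 bond to I → oxidation state -1.
Δ = -1 − (-1) = 0, so no net redox change at C2.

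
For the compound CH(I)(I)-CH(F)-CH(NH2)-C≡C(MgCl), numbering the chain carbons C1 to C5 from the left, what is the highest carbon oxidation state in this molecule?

+1

Count +1 for every bond to an atom more electronegative than carbon and −1 for every bond to one less electronegative; C–C bonds are 0. Tallying each carbon:
C1: 1C, 1H, 2I → 0 − 1 + 2 = +1
C2: 2C, 1H, 1F → 0 − 1 + 1 = 0
C3: 2C, 1H, 1N → 0 − 1 + 1 = 0
C4: 4C → 0 = 0
C5: 3C, 1Mg → 0 − 1 = -1
The highest value is +1.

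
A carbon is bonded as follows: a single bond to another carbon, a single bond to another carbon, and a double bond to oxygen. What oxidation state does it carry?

+2

Count +1 for every bond to an atom more electronegative than carbon and −1 for every bond to one less electronegative; C–C bonds are 0.
The carbon has one bond to C (0), one bond to C (0), a double bond to O (2×+1 = +2).
Oxidation state = 0 + 0 + 2 = +2.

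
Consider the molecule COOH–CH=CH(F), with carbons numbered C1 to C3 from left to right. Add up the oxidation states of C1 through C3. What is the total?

Tallying each carbon's bonds:
C1: 1C, 3O → 0 + 3 = +3
C2: 3C, 1H → 0 − 1 = -1
C3: 2C, 1H, 1F → 0 − 1 + 1 = 0
Sum = +3 − 1 + 0 = +2.

+2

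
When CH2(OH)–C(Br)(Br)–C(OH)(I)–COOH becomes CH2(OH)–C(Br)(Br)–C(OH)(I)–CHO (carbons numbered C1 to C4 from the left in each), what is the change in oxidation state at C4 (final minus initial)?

-2

Before: C4 has 1 bond to C, 3 bonds to O → oxidation state +3.
After: C4 has 1 bond to C, 1 bond to H, 2 bonds to O → oxidation state +1.
Δ = +1 − (+3) = -2, so this is a reduction at C4.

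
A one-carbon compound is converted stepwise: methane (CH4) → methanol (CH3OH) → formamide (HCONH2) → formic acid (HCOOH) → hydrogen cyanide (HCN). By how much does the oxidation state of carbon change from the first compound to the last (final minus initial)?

+6

Carbon oxidation states along the series — methane: -4, methanol: -2, formamide: +2, formic acid: +2, hydrogen cyanide: +2.
Net change = +2 − (-4) = +6.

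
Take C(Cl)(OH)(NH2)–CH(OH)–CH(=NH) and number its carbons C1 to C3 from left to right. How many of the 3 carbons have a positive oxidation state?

2

Tallying each carbon's bonds:
C1: 1C, 1O, 1N, 1Cl → 0 + 1 + 1 + 1 = +3
C2: 2C, 1H, 1O → 0 − 1 + 1 = 0
C3: 1C, 1H, 2N → 0 − 1 + 2 = +1
2 carbons (C1, C3) meet the condition.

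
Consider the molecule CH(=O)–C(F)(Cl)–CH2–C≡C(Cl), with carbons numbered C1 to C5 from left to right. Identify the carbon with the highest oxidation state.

Assign +1 per bond to O/N/halogen, −1 per bond to H or an electropositive element, and 0 per bond to carbon. Tallying each carbon:
C1: 1C, 1H, 2O → 0 − 1 + 2 = +1
C2: 2C, 1F, 1Cl → 0 + 1 + 1 = +2
C3: 2C, 2H → 0 − 2 = -2
C4: 4C → 0 = 0
C5: 3C, 1Cl → 0 + 1 = +1
The most oxidised carbon is C2 at +2.

C2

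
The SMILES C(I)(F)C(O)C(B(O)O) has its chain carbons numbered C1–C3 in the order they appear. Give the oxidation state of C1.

+1

Each bond to a more electronegative atom (O, N, halogen) counts +1, each bond to a less electronegative atom (H, metal, B, Si) counts −1, and each C–C bond counts 0.
C1 has one bond to C (0), one bond to H (-1), one bond to I (+1), one bond to F (+1).
Oxidation state = 0 − 1 + 1 + 1 = +1.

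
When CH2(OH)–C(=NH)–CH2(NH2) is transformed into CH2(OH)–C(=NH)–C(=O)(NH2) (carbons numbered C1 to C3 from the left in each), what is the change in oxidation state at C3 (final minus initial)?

Before: C3 has 1 bond to C, 2 bonds to H, 1 bond to N → oxidation state -1.
After: C3 has 1 bond to C, 2 bonds to O, 1 bond to N → oxidation state +3.
Δ = +3 − (-1) = +4, so this is an oxidation at C3.

+4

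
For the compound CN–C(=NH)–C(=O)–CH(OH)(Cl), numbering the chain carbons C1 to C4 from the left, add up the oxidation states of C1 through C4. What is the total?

+8

Count +1 for every bond to an atom more electronegative than carbon and −1 for every bond to one less electronegative; C–C bonds are 0. Tallying each carbon:
C1: 1C, 3N → 0 + 3 = +3
C2: 2C, 2N → 0 + 2 = +2
C3: 2C, 2O → 0 + 2 = +2
C4: 1C, 1H, 1O, 1Cl → 0 − 1 + 1 + 1 = +1
Sum = +3 + 2 + 2 + 1 = +8.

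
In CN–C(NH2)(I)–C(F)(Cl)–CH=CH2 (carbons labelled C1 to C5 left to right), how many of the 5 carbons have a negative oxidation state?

2

Each bond to a more electronegative atom (O, N, halogen) counts +1, each bond to a less electronegative atom (H, metal, B, Si) counts −1, and each C–C bond counts 0. Tallying each carbon:
C1: 1C, 3N → 0 + 3 = +3
C2: 2C, 1N, 1I → 0 + 1 + 1 = +2
C3: 2C, 1F, 1Cl → 0 + 1 + 1 = +2
C4: 3C, 1H → 0 − 1 = -1
C5: 2C, 2H → 0 − 2 = -2
2 carbons (C4, C5) meet the condition.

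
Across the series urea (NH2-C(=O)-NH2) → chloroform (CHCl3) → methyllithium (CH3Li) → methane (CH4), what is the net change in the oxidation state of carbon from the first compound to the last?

-8

Carbon oxidation states along the series — urea: +4, chloroform: +2, methyllithium: -4, methane: -4.
Net change = -4 − (+4) = -8.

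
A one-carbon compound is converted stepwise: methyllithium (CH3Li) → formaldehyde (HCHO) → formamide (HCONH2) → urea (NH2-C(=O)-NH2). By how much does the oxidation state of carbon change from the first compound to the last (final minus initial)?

+8

Carbon oxidation states along the series — methyllithium: -4, formaldehyde: 0, formamide: +2, urea: +4.
Net change = +4 − (-4) = +8.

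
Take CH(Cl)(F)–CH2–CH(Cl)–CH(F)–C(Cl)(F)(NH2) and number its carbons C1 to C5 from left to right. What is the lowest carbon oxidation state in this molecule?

Assign +1 per bond to O/N/halogen, −1 per bond to H or an electropositive element, and 0 per bond to carbon. Tallying each carbon:
C1: 1C, 1H, 1F, 1Cl → 0 − 1 + 1 + 1 = +1
C2: 2C, 2H → 0 − 2 = -2
C3: 2C, 1H, 1Cl → 0 − 1 + 1 = 0
C4: 2C, 1H, 1F → 0 − 1 + 1 = 0
C5: 1C, 1N, 1F, 1Cl → 0 + 1 + 1 + 1 = +3
The lowest value is -2.

-2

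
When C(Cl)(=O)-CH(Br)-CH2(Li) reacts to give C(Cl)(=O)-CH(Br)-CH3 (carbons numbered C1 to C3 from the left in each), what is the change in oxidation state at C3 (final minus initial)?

0

Before: C3 has 1 bond to C, 2 bonds to H, 1 bond to Li → oxidation state -3.
After: C3 has 1 bond to C, 3 bonds to H → oxidation state -3.
Δ = -3 − (-3) = 0, so no net redox change at C3.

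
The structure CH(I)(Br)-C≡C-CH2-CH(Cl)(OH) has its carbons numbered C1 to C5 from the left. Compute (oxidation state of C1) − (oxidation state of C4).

C1: 1C, 1H, 1Br, 1I → 0 − 1 + 1 + 1 = +1
C4: 2C, 2H → 0 − 2 = -2
Difference: +1 − (-2) = +3.

+3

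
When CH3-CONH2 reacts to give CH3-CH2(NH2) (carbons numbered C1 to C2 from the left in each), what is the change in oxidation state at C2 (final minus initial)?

Before: C2 has 1 bond to C, 2 bonds to O, 1 bond to N → oxidation state +3.
After: C2 has 1 bond to C, 2 bonds to H, 1 bond to N → oxidation state -1.
Δ = -1 − (+3) = -4, so this is a reduction at C2.

-4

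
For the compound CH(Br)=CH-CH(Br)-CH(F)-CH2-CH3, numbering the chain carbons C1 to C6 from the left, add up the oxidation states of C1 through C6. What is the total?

-6

Tallying each carbon's bonds:
C1: 2C, 1H, 1Br → 0 − 1 + 1 = 0
C2: 3C, 1H → 0 − 1 = -1
C3: 2C, 1H, 1Br → 0 − 1 + 1 = 0
C4: 2C, 1H, 1F → 0 − 1 + 1 = 0
C5: 2C, 2H → 0 − 2 = -2
C6: 1C, 3H → 0 − 3 = -3
Sum = 0 − 1 + 0 + 0 − 2 − 3 = -6.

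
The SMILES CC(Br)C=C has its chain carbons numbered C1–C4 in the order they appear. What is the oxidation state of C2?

0

Count +1 for every bond to an atom more electronegative than carbon and −1 for every bond to one less electronegative; C–C bonds are 0.
C2 has one bond to C (0), one bond to C (0), one bond to H (-1), one bond to Br (+1).
Oxidation state = 0 + 0 − 1 + 1 = 0.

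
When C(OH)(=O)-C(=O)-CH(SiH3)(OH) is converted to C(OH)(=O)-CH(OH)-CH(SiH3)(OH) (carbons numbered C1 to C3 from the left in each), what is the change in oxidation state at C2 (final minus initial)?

-2

Before: C2 has 2 bonds to C, 2 bonds to O → oxidation state +2.
After: C2 has 2 bonds to C, 1 bond to H, 1 bond to O → oxidation state 0.
Δ = 0 − (+2) = -2, so this is a reduction at C2.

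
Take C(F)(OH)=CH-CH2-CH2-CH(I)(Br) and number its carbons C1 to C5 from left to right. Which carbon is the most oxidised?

C1

Assign +1 per bond to O/N/halogen, −1 per bond to H or an electropositive element, and 0 per bond to carbon. Tallying each carbon:
C1: 2C, 1O, 1F → 0 + 1 + 1 = +2
C2: 3C, 1H → 0 − 1 = -1
C3: 2C, 2H → 0 − 2 = -2
C4: 2C, 2H → 0 − 2 = -2
C5: 1C, 1H, 1Br, 1I → 0 − 1 + 1 + 1 = +1
The most oxidised carbon is C1 at +2.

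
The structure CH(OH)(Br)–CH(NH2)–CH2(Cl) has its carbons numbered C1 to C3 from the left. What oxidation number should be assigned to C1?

Each bond to a more electronegative atom (O, N, halogen) counts +1, each bond to a less electronegative atom (H, metal, B, Si) counts −1, and each C–C bond counts 0.
C1 has one bond to C (0), one bond to O (+1), one bond to Br (+1), one bond to H (-1).
Oxidation state = 0 + 1 + 1 − 1 = +1.

+1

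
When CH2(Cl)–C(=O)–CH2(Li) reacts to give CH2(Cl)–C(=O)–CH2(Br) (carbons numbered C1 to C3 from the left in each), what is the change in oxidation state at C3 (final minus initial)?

+2

Before: C3 has 1 bond to C, 2 bonds to H, 1 bond to Li → oxidation state -3.
After: C3 has 1 bond to C, 2 bonds to H, 1 bond to Br → oxidation state -1.
Δ = -1 − (-3) = +2, so this is an oxidation at C3.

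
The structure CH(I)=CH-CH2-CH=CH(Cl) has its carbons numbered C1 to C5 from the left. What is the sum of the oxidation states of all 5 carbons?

-4

Each bond to a more electronegative atom (O, N, halogen) counts +1, each bond to a less electronegative atom (H, metal, B, Si) counts −1, and each C–C bond counts 0. Tallying each carbon:
C1: 2C, 1H, 1I → 0 − 1 + 1 = 0
C2: 3C, 1H → 0 − 1 = -1
C3: 2C, 2H → 0 − 2 = -2
C4: 3C, 1H → 0 − 1 = -1
C5: 2C, 1H, 1Cl → 0 − 1 + 1 = 0
Sum = 0 − 1 − 2 − 1 + 0 = -4.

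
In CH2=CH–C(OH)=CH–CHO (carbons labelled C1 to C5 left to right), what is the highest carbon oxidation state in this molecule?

Tallying each carbon's bonds:
C1: 2C, 2H → 0 − 2 = -2
C2: 3C, 1H → 0 − 1 = -1
C3: 3C, 1O → 0 + 1 = +1
C4: 3C, 1H → 0 − 1 = -1
C5: 1C, 1H, 2O → 0 − 1 + 2 = +1
The highest value is +1.

+1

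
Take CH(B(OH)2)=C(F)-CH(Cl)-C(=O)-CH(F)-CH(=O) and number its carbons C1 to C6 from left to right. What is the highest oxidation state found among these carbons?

Bonds to more-electronegative neighbours contribute +1 each, bonds to H or metals contribute −1 each, and C–C bonds contribute 0. Tallying each carbon:
C1: 2C, 1H, 1B → 0 − 1 − 1 = -2
C2: 3C, 1F → 0 + 1 = +1
C3: 2C, 1H, 1Cl → 0 − 1 + 1 = 0
C4: 2C, 2O → 0 + 2 = +2
C5: 2C, 1H, 1F → 0 − 1 + 1 = 0
C6: 1C, 1H, 2O → 0 − 1 + 2 = +1
The highest value is +2.

+2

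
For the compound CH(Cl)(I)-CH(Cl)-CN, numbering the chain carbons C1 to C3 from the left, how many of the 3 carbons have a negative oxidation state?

0

Bonds to more-electronegative neighbours contribute +1 each, bonds to H or metals contribute −1 each, and C–C bonds contribute 0. Tallying each carbon:
C1: 1C, 1H, 1Cl, 1I → 0 − 1 + 1 + 1 = +1
C2: 2C, 1H, 1Cl → 0 − 1 + 1 = 0
C3: 1C, 3N → 0 + 3 = +3
0 carbons meet the condition.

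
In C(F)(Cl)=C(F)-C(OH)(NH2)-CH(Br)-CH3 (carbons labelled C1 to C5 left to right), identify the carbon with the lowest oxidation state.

C5

Tallying each carbon's bonds:
C1: 2C, 1F, 1Cl → 0 + 1 + 1 = +2
C2: 3C, 1F → 0 + 1 = +1
C3: 2C, 1O, 1N → 0 + 1 + 1 = +2
C4: 2C, 1H, 1Br → 0 − 1 + 1 = 0
C5: 1C, 3H → 0 − 3 = -3
The most reduced carbon is C5 at -3.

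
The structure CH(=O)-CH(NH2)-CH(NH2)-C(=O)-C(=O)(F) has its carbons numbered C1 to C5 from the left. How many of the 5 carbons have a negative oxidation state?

0

Tallying each carbon's bonds:
C1: 1C, 1H, 2O → 0 − 1 + 2 = +1
C2: 2C, 1H, 1N → 0 − 1 + 1 = 0
C3: 2C, 1H, 1N → 0 − 1 + 1 = 0
C4: 2C, 2O → 0 + 2 = +2
C5: 1C, 2O, 1F → 0 + 2 + 1 = +3
0 carbons meet the condition.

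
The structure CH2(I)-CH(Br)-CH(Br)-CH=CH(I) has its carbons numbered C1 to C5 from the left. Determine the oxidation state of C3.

0

Bonds to more-electronegative neighbours contribute +1 each, bonds to H or metals contribute −1 each, and C–C bonds contribute 0.
C3 has one bond to C (0), one bond to C (0), one bond to Br (+1), one bond to H (-1).
Oxidation state = 0 + 0 + 1 − 1 = 0.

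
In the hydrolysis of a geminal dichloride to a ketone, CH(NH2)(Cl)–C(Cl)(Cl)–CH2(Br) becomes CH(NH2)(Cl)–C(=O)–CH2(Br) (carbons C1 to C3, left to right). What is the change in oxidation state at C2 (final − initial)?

0

Before: C2 has 2 bonds to C, 2 bonds to Cl → oxidation state +2.
After: C2 has 2 bonds to C, 2 bonds to O → oxidation state +2.
Δ = +2 − (+2) = 0, so no net redox change at C2.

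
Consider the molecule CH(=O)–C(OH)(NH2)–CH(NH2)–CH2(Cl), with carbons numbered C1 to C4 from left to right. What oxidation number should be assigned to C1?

Each bond to a more electronegative atom (O, N, halogen) counts +1, each bond to a less electronegative atom (H, metal, B, Si) counts −1, and each C–C bond counts 0.
C1 has one bond to C (0), one bond to H (-1), a double bond to O (2×+1 = +2).
Oxidation state = 0 − 1 + 2 = +1.

+1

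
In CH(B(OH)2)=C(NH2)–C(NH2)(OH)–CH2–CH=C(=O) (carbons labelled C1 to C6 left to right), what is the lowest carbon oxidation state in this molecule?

-2

Count +1 for every bond to an atom more electronegative than carbon and −1 for every bond to one less electronegative; C–C bonds are 0. Tallying each carbon:
C1: 2C, 1H, 1B → 0 − 1 − 1 = -2
C2: 3C, 1N → 0 + 1 = +1
C3: 2C, 1O, 1N → 0 + 1 + 1 = +2
C4: 2C, 2H → 0 − 2 = -2
C5: 3C, 1H → 0 − 1 = -1
C6: 2C, 2O → 0 + 2 = +2
The lowest value is -2.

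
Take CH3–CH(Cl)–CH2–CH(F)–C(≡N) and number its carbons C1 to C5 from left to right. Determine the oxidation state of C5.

+3

Count +1 for every bond to an atom more electronegative than carbon and −1 for every bond to one less electronegative; C–C bonds are 0.
C5 has one bond to C (0), a triple bond to N (3×+1 = +3).
Oxidation state = 0 + 3 = +3.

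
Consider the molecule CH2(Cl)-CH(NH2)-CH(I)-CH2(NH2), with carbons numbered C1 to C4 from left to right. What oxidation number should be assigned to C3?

0

C3 has one bond to C (0), one bond to C (0), one bond to H (-1), one bond to I (+1).
Oxidation state = 0 + 0 − 1 + 1 = 0.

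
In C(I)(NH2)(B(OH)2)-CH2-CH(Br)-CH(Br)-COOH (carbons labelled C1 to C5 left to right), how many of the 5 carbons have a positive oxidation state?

2

Tallying each carbon's bonds:
C1: 1C, 1N, 1I, 1B → 0 + 1 + 1 − 1 = +1
C2: 2C, 2H → 0 − 2 = -2
C3: 2C, 1H, 1Br → 0 − 1 + 1 = 0
C4: 2C, 1H, 1Br → 0 − 1 + 1 = 0
C5: 1C, 3O → 0 + 3 = +3
2 carbons (C1, C5) meet the condition.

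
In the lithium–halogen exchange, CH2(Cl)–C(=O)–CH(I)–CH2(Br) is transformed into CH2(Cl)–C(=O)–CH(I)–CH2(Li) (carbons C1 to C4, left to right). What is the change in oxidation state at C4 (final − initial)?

-2

Before: C4 has 1 bond to C, 2 bonds to H, 1 bond to Br → oxidation state -1.
After: C4 has 1 bond to C, 2 bonds to H, 1 bond to Li → oxidation state -3.
Δ = -3 − (-1) = -2, so this is a reduction at C4.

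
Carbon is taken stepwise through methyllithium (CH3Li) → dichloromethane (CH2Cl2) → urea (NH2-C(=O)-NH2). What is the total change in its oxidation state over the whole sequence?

Carbon oxidation states along the series — methyllithium: -4, dichloromethane: 0, urea: +4.
Net change = +4 − (-4) = +8.

+8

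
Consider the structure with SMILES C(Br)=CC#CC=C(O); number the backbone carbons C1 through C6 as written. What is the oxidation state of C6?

Each bond to a more electronegative atom (O, N, halogen) counts +1, each bond to a less electronegative atom (H, metal, B, Si) counts −1, and each C–C bond counts 0.
C6 has a double bond to C (2×0 = 0), one bond to O (+1), one bond to H (-1).
Oxidation state = 0 + 1 − 1 = 0.

0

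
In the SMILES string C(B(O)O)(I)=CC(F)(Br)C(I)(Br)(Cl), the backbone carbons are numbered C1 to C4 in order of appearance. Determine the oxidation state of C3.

Assign +1 per bond to O/N/halogen, −1 per bond to H or an electropositive element, and 0 per bond to carbon.
C3 has one bond to C (0), one bond to C (0), one bond to F (+1), one bond to Br (+1).
Oxidation state = 0 + 0 + 1 + 1 = +2.

+2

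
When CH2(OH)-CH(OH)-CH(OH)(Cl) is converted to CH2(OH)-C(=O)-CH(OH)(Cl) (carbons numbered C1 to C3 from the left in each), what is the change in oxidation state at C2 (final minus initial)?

+2

Before: C2 has 2 bonds to C, 1 bond to H, 1 bond to O → oxidation state 0.
After: C2 has 2 bonds to C, 2 bonds to O → oxidation state +2.
Δ = +2 − (0) = +2, so this is an oxidation at C2.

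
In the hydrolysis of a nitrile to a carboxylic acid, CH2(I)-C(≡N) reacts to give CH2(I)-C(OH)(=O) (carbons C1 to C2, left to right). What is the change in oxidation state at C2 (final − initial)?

Before: C2 has 1 bond to C, 3 bonds to N → oxidation state +3.
After: C2 has 1 bond to C, 3 bonds to O → oxidation state +3.
Δ = +3 − (+3) = 0, so no net redox change at C2.

0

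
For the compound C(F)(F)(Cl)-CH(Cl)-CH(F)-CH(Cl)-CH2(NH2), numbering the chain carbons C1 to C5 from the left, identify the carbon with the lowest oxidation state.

Tallying each carbon's bonds:
C1: 1C, 2F, 1Cl → 0 + 2 + 1 = +3
C2: 2C, 1H, 1Cl → 0 − 1 + 1 = 0
C3: 2C, 1H, 1F → 0 − 1 + 1 = 0
C4: 2C, 1H, 1Cl → 0 − 1 + 1 = 0
C5: 1C, 2H, 1N → 0 − 2 + 1 = -1
The most reduced carbon is C5 at -1.

C5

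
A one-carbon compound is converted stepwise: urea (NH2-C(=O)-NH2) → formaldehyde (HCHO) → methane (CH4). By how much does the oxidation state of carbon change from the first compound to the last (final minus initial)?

-8

Carbon oxidation states along the series — urea: +4, formaldehyde: 0, methane: -4.
Net change = -4 − (+4) = -8.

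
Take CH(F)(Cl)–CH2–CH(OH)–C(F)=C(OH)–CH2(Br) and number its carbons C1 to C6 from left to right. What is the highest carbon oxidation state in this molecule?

Bonds to more-electronegative neighbours contribute +1 each, bonds to H or metals contribute −1 each, and C–C bonds contribute 0. Tallying each carbon:
C1: 1C, 1H, 1F, 1Cl → 0 − 1 + 1 + 1 = +1
C2: 2C, 2H → 0 − 2 = -2
C3: 2C, 1H, 1O → 0 − 1 + 1 = 0
C4: 3C, 1F → 0 + 1 = +1
C5: 3C, 1O → 0 + 1 = +1
C6: 1C, 2H, 1Br → 0 − 2 + 1 = -1
The highest value is +1.

+1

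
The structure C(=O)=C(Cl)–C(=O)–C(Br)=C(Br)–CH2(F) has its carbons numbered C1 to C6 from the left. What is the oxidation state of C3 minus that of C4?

C3: 2C, 2O → 0 + 2 = +2
C4: 3C, 1Br → 0 + 1 = +1
Difference: +2 − (+1) = +1.

+1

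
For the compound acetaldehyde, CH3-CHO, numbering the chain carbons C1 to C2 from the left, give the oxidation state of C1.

C1 has one bond to H (-1), one bond to H (-1), one bond to H (-1), one bond to C (0).
Oxidation state = -1 − 1 − 1 + 0 = -3.

-3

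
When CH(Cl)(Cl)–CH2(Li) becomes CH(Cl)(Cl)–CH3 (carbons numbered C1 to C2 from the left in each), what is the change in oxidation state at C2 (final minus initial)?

Before: C2 has 1 bond to C, 2 bonds to H, 1 bond to Li → oxidation state -3.
After: C2 has 1 bond to C, 3 bonds to H → oxidation state -3.
Δ = -3 − (-3) = 0, so no net redox change at C2.

0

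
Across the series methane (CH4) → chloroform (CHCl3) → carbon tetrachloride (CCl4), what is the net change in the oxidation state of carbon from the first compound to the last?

Carbon oxidation states along the series — methane: -4, chloroform: +2, carbon tetrachloride: +4.
Net change = +4 − (-4) = +8.

+8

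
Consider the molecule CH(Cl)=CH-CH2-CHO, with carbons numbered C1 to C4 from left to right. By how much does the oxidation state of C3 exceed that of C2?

-1

C3: 2C, 2H → 0 − 2 = -2
C2: 3C, 1H → 0 − 1 = -1
Difference: -2 − (-1) = -1.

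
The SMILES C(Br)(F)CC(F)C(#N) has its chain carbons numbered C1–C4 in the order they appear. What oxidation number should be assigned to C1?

+1

Each bond to a more electronegative atom (O, N, halogen) counts +1, each bond to a less electronegative atom (H, metal, B, Si) counts −1, and each C–C bond counts 0.
C1 has one bond to C (0), one bond to H (-1), one bond to Br (+1), one bond to F (+1).
Oxidation state = 0 − 1 + 1 + 1 = +1.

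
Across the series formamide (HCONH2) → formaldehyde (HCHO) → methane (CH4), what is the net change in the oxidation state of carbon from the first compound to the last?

-6

Carbon oxidation states along the series — formamide: +2, formaldehyde: 0, methane: -4.
Net change = -4 − (+2) = -6.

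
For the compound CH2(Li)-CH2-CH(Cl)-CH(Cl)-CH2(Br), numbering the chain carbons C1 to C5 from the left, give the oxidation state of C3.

Assign +1 per bond to O/N/halogen, −1 per bond to H or an electropositive element, and 0 per bond to carbon.
C3 has one bond to C (0), one bond to C (0), one bond to H (-1), one bond to Cl (+1).
Oxidation state = 0 + 0 − 1 + 1 = 0.

0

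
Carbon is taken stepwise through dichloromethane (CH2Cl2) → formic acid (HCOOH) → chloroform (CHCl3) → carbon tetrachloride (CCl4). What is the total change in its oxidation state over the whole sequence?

Carbon oxidation states along the series — dichloromethane: 0, formic acid: +2, chloroform: +2, carbon tetrachloride: +4.
Net change = +4 − (0) = +4.

+4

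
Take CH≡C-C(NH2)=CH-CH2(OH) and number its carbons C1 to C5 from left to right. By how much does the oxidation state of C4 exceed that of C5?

0

C4: 3C, 1H → 0 − 1 = -1
C5: 1C, 2H, 1O → 0 − 2 + 1 = -1
Difference: -1 − (-1) = 0.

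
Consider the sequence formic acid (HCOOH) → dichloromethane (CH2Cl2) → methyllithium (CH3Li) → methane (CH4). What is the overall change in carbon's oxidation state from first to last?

Carbon oxidation states along the series — formic acid: +2, dichloromethane: 0, methyllithium: -4, methane: -4.
Net change = -4 − (+2) = -6.

-6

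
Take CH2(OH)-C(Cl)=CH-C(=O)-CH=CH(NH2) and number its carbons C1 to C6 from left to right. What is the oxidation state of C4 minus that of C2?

C4: 2C, 2O → 0 + 2 = +2
C2: 3C, 1Cl → 0 + 1 = +1
Difference: +2 − (+1) = +1.

+1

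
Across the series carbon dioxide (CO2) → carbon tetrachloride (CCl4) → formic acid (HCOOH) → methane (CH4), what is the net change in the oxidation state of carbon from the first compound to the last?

Carbon oxidation states along the series — carbon dioxide: +4, carbon tetrachloride: +4, formic acid: +2, methane: -4.
Net change = -4 − (+4) = -8.

-8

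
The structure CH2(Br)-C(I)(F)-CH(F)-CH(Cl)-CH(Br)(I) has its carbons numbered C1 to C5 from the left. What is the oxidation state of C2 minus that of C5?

+1

C2: 2C, 1F, 1I → 0 + 1 + 1 = +2
C5: 1C, 1H, 1Br, 1I → 0 − 1 + 1 + 1 = +1
Difference: +2 − (+1) = +1.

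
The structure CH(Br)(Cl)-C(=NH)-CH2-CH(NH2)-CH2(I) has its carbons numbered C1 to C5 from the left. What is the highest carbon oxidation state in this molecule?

Assign +1 per bond to O/N/halogen, −1 per bond to H or an electropositive element, and 0 per bond to carbon. Tallying each carbon:
C1: 1C, 1H, 1Cl, 1Br → 0 − 1 + 1 + 1 = +1
C2: 2C, 2N → 0 + 2 = +2
C3: 2C, 2H → 0 − 2 = -2
C4: 2C, 1H, 1N → 0 − 1 + 1 = 0
C5: 1C, 2H, 1I → 0 − 2 + 1 = -1
The highest value is +2.

+2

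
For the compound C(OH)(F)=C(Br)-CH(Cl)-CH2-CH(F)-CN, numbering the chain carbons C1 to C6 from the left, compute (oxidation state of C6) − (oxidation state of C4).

C6: 1C, 3N → 0 + 3 = +3
C4: 2C, 2H → 0 − 2 = -2
Difference: +3 − (-2) = +5.

+5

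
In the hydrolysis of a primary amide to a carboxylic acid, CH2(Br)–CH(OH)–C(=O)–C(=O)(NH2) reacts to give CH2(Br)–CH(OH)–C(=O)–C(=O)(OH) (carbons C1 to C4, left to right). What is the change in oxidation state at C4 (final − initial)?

0

Before: C4 has 1 bond to C, 2 bonds to O, 1 bond to N → oxidation state +3.
After: C4 has 1 bond to C, 3 bonds to O → oxidation state +3.
Δ = +3 − (+3) = 0, so no net redox change at C4.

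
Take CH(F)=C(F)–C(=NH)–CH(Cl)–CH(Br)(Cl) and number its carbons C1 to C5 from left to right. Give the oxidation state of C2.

+1

Each bond to a more electronegative atom (O, N, halogen) counts +1, each bond to a less electronegative atom (H, metal, B, Si) counts −1, and each C–C bond counts 0.
C2 has a double bond to C (2×0 = 0), one bond to C (0), one bond to F (+1).
Oxidation state = 0 + 0 + 1 = +1.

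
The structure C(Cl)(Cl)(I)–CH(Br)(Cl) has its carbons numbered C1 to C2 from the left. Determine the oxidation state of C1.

C1 has one bond to C (0), one bond to Cl (+1), one bond to Cl (+1), one bond to I (+1).
Oxidation state = 0 + 1 + 1 + 1 = +3.

+3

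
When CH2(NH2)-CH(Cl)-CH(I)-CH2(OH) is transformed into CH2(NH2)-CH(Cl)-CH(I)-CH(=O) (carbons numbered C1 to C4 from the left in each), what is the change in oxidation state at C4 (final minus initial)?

+2

Before: C4 has 1 bond to C, 2 bonds to H, 1 bond to O → oxidation state -1.
After: C4 has 1 bond to C, 1 bond to H, 2 bonds to O → oxidation state +1.
Δ = +1 − (-1) = +2, so this is an oxidation at C4.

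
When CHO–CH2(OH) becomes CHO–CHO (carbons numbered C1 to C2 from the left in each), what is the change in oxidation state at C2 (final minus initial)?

Before: C2 has 1 bond to C, 2 bonds to H, 1 bond to O → oxidation state -1.
After: C2 has 1 bond to C, 1 bond to H, 2 bonds to O → oxidation state +1.
Δ = +1 − (-1) = +2, so this is an oxidation at C2.

+2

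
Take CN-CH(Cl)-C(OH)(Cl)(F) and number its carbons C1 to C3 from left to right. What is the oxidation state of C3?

+3

C3 has one bond to C (0), one bond to O (+1), one bond to Cl (+1), one bond to F (+1).
Oxidation state = 0 + 1 + 1 + 1 = +3.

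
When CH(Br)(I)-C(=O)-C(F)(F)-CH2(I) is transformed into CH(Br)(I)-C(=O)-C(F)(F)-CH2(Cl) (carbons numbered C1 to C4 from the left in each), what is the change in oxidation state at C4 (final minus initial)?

0

Before: C4 has 1 bond to C, 2 bonds to H, 1 bond to I → oxidation state -1.
After: C4 has 1 bond to C, 2 bonds to H, 1 bond to Cl → oxidation state -1.
Δ = -1 − (-1) = 0, so no net redox change at C4.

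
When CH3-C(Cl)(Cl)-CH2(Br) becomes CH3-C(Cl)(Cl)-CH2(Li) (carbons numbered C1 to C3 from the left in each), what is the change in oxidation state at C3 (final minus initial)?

-2

Before: C3 has 1 bond to C, 2 bonds to H, 1 bond to Br → oxidation state -1.
After: C3 has 1 bond to C, 2 bonds to H, 1 bond to Li → oxidation state -3.
Δ = -3 − (-1) = -2, so this is a reduction at C3.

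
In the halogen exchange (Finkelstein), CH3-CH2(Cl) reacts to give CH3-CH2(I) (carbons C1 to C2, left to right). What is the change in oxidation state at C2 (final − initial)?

0

Before: C2 has 1 bond to C, 2 bonds to H, 1 bond to Cl → oxidation state -1.
After: C2 has 1 bond to C, 2 bonds to H, 1 bond to I → oxidation state -1.
Δ = -1 − (-1) = 0, so no net redox change at C2.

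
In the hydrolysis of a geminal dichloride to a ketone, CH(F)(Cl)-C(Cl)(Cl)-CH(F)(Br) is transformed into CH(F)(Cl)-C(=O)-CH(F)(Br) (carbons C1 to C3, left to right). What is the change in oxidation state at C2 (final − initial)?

0

Before: C2 has 2 bonds to C, 2 bonds to Cl → oxidation state +2.
After: C2 has 2 bonds to C, 2 bonds to O → oxidation state +2.
Δ = +2 − (+2) = 0, so no net redox change at C2.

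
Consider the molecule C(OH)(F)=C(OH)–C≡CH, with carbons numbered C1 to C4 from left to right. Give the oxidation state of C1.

C1 has a double bond to C (2×0 = 0), one bond to O (+1), one bond to F (+1).
Oxidation state = 0 + 1 + 1 = +2.

+2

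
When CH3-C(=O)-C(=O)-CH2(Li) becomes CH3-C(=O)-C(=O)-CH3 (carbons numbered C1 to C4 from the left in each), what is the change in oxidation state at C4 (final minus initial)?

Before: C4 has 1 bond to C, 2 bonds to H, 1 bond to Li → oxidation state -3.
After: C4 has 1 bond to C, 3 bonds to H → oxidation state -3.
Δ = -3 − (-3) = 0, so no net redox change at C4.

0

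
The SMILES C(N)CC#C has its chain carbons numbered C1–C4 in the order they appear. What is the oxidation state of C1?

-1

Each bond to a more electronegative atom (O, N, halogen) counts +1, each bond to a less electronegative atom (H, metal, B, Si) counts −1, and each C–C bond counts 0.
C1 has one bond to C (0), one bond to H (-1), one bond to H (-1), one bond to N (+1).
Oxidation state = 0 − 1 − 1 + 1 = -1.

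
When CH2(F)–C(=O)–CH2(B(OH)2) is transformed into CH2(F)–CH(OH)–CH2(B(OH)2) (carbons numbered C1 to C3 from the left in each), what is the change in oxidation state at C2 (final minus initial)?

-2

Before: C2 has 2 bonds to C, 2 bonds to O → oxidation state +2.
After: C2 has 2 bonds to C, 1 bond to H, 1 bond to O → oxidation state 0.
Δ = 0 − (+2) = -2, so this is a reduction at C2.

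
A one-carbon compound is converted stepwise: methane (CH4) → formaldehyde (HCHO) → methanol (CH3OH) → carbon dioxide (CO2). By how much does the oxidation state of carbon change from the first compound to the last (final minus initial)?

+8

Carbon oxidation states along the series — methane: -4, formaldehyde: 0, methanol: -2, carbon dioxide: +4.
Net change = +4 − (-4) = +8.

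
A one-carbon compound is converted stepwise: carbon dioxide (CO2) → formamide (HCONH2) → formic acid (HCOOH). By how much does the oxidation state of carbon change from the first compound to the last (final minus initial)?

Carbon oxidation states along the series — carbon dioxide: +4, formamide: +2, formic acid: +2.
Net change = +2 − (+4) = -2.

-2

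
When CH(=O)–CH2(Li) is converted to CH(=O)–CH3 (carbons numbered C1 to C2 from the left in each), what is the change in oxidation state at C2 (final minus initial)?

Before: C2 has 1 bond to C, 2 bonds to H, 1 bond to Li → oxidation state -3.
After: C2 has 1 bond to C, 3 bonds to H → oxidation state -3.
Δ = -3 − (-3) = 0, so no net redox change at C2.

0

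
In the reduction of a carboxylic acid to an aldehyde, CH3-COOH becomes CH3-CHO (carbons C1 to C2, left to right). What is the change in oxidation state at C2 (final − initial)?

Before: C2 has 1 bond to C, 3 bonds to O → oxidation state +3.
After: C2 has 1 bond to C, 1 bond to H, 2 bonds to O → oxidation state +1.
Δ = +1 − (+3) = -2, so this is a reduction at C2.

-2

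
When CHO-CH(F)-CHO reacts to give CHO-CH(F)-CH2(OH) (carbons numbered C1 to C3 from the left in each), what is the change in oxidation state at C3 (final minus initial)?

-2

Before: C3 has 1 bond to C, 1 bond to H, 2 bonds to O → oxidation state +1.
After: C3 has 1 bond to C, 2 bonds to H, 1 bond to O → oxidation state -1.
Δ = -1 − (+1) = -2, so this is a reduction at C3.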